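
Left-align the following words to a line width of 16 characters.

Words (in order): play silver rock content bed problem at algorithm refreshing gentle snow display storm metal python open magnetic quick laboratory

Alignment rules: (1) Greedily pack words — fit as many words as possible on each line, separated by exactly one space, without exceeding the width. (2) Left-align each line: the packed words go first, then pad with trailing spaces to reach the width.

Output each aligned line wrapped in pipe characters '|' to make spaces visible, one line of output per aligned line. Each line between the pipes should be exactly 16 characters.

Answer: |play silver rock|
|content bed     |
|problem at      |
|algorithm       |
|refreshing      |
|gentle snow     |
|display storm   |
|metal python    |
|open magnetic   |
|quick laboratory|

Derivation:
Line 1: ['play', 'silver', 'rock'] (min_width=16, slack=0)
Line 2: ['content', 'bed'] (min_width=11, slack=5)
Line 3: ['problem', 'at'] (min_width=10, slack=6)
Line 4: ['algorithm'] (min_width=9, slack=7)
Line 5: ['refreshing'] (min_width=10, slack=6)
Line 6: ['gentle', 'snow'] (min_width=11, slack=5)
Line 7: ['display', 'storm'] (min_width=13, slack=3)
Line 8: ['metal', 'python'] (min_width=12, slack=4)
Line 9: ['open', 'magnetic'] (min_width=13, slack=3)
Line 10: ['quick', 'laboratory'] (min_width=16, slack=0)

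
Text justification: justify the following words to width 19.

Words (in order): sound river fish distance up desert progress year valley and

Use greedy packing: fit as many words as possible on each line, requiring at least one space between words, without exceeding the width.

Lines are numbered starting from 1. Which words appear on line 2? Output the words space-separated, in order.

Line 1: ['sound', 'river', 'fish'] (min_width=16, slack=3)
Line 2: ['distance', 'up', 'desert'] (min_width=18, slack=1)
Line 3: ['progress', 'year'] (min_width=13, slack=6)
Line 4: ['valley', 'and'] (min_width=10, slack=9)

Answer: distance up desert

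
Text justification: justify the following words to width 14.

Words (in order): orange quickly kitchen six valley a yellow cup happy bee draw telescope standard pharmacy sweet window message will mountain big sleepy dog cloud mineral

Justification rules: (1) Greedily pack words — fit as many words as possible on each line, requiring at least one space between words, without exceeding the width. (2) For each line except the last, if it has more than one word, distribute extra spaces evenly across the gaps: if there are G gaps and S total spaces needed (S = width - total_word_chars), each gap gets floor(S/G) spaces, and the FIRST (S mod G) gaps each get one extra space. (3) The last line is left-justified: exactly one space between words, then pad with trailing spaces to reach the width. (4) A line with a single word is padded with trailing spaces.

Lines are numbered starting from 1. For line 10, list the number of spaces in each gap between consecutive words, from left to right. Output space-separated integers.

Answer: 2

Derivation:
Line 1: ['orange', 'quickly'] (min_width=14, slack=0)
Line 2: ['kitchen', 'six'] (min_width=11, slack=3)
Line 3: ['valley', 'a'] (min_width=8, slack=6)
Line 4: ['yellow', 'cup'] (min_width=10, slack=4)
Line 5: ['happy', 'bee', 'draw'] (min_width=14, slack=0)
Line 6: ['telescope'] (min_width=9, slack=5)
Line 7: ['standard'] (min_width=8, slack=6)
Line 8: ['pharmacy', 'sweet'] (min_width=14, slack=0)
Line 9: ['window', 'message'] (min_width=14, slack=0)
Line 10: ['will', 'mountain'] (min_width=13, slack=1)
Line 11: ['big', 'sleepy', 'dog'] (min_width=14, slack=0)
Line 12: ['cloud', 'mineral'] (min_width=13, slack=1)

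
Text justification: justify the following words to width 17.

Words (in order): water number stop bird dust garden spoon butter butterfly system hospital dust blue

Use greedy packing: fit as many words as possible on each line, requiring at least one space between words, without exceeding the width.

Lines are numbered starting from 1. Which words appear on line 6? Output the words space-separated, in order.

Line 1: ['water', 'number', 'stop'] (min_width=17, slack=0)
Line 2: ['bird', 'dust', 'garden'] (min_width=16, slack=1)
Line 3: ['spoon', 'butter'] (min_width=12, slack=5)
Line 4: ['butterfly', 'system'] (min_width=16, slack=1)
Line 5: ['hospital', 'dust'] (min_width=13, slack=4)
Line 6: ['blue'] (min_width=4, slack=13)

Answer: blue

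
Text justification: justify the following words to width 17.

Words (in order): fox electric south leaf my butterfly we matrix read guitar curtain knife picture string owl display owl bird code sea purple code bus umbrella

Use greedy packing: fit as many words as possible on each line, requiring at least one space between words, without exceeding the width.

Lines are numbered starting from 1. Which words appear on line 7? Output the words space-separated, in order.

Line 1: ['fox', 'electric'] (min_width=12, slack=5)
Line 2: ['south', 'leaf', 'my'] (min_width=13, slack=4)
Line 3: ['butterfly', 'we'] (min_width=12, slack=5)
Line 4: ['matrix', 'read'] (min_width=11, slack=6)
Line 5: ['guitar', 'curtain'] (min_width=14, slack=3)
Line 6: ['knife', 'picture'] (min_width=13, slack=4)
Line 7: ['string', 'owl'] (min_width=10, slack=7)
Line 8: ['display', 'owl', 'bird'] (min_width=16, slack=1)
Line 9: ['code', 'sea', 'purple'] (min_width=15, slack=2)
Line 10: ['code', 'bus', 'umbrella'] (min_width=17, slack=0)

Answer: string owl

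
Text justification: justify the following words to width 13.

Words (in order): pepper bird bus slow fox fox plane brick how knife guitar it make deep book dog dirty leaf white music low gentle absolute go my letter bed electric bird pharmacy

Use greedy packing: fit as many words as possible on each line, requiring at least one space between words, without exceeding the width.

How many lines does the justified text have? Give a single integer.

Answer: 14

Derivation:
Line 1: ['pepper', 'bird'] (min_width=11, slack=2)
Line 2: ['bus', 'slow', 'fox'] (min_width=12, slack=1)
Line 3: ['fox', 'plane'] (min_width=9, slack=4)
Line 4: ['brick', 'how'] (min_width=9, slack=4)
Line 5: ['knife', 'guitar'] (min_width=12, slack=1)
Line 6: ['it', 'make', 'deep'] (min_width=12, slack=1)
Line 7: ['book', 'dog'] (min_width=8, slack=5)
Line 8: ['dirty', 'leaf'] (min_width=10, slack=3)
Line 9: ['white', 'music'] (min_width=11, slack=2)
Line 10: ['low', 'gentle'] (min_width=10, slack=3)
Line 11: ['absolute', 'go'] (min_width=11, slack=2)
Line 12: ['my', 'letter', 'bed'] (min_width=13, slack=0)
Line 13: ['electric', 'bird'] (min_width=13, slack=0)
Line 14: ['pharmacy'] (min_width=8, slack=5)
Total lines: 14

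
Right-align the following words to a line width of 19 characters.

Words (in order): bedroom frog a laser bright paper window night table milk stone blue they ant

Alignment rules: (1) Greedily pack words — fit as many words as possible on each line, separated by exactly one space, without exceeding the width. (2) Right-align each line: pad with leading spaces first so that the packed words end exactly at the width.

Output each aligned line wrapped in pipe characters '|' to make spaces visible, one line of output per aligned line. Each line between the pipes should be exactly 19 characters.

Line 1: ['bedroom', 'frog', 'a'] (min_width=14, slack=5)
Line 2: ['laser', 'bright', 'paper'] (min_width=18, slack=1)
Line 3: ['window', 'night', 'table'] (min_width=18, slack=1)
Line 4: ['milk', 'stone', 'blue'] (min_width=15, slack=4)
Line 5: ['they', 'ant'] (min_width=8, slack=11)

Answer: |     bedroom frog a|
| laser bright paper|
| window night table|
|    milk stone blue|
|           they ant|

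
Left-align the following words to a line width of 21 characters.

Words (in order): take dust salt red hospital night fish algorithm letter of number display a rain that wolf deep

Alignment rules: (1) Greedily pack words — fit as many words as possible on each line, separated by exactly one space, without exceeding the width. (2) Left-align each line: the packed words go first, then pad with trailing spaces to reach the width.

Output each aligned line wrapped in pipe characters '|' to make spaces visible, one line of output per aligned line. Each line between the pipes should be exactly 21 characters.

Answer: |take dust salt red   |
|hospital night fish  |
|algorithm letter of  |
|number display a rain|
|that wolf deep       |

Derivation:
Line 1: ['take', 'dust', 'salt', 'red'] (min_width=18, slack=3)
Line 2: ['hospital', 'night', 'fish'] (min_width=19, slack=2)
Line 3: ['algorithm', 'letter', 'of'] (min_width=19, slack=2)
Line 4: ['number', 'display', 'a', 'rain'] (min_width=21, slack=0)
Line 5: ['that', 'wolf', 'deep'] (min_width=14, slack=7)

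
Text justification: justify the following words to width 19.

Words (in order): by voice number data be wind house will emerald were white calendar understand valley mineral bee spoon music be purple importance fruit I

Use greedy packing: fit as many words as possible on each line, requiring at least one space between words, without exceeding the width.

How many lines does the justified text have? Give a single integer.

Line 1: ['by', 'voice', 'number'] (min_width=15, slack=4)
Line 2: ['data', 'be', 'wind', 'house'] (min_width=18, slack=1)
Line 3: ['will', 'emerald', 'were'] (min_width=17, slack=2)
Line 4: ['white', 'calendar'] (min_width=14, slack=5)
Line 5: ['understand', 'valley'] (min_width=17, slack=2)
Line 6: ['mineral', 'bee', 'spoon'] (min_width=17, slack=2)
Line 7: ['music', 'be', 'purple'] (min_width=15, slack=4)
Line 8: ['importance', 'fruit', 'I'] (min_width=18, slack=1)
Total lines: 8

Answer: 8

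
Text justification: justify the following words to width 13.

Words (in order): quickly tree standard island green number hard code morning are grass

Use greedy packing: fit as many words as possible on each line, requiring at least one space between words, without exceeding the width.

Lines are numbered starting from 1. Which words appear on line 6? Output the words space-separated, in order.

Answer: are grass

Derivation:
Line 1: ['quickly', 'tree'] (min_width=12, slack=1)
Line 2: ['standard'] (min_width=8, slack=5)
Line 3: ['island', 'green'] (min_width=12, slack=1)
Line 4: ['number', 'hard'] (min_width=11, slack=2)
Line 5: ['code', 'morning'] (min_width=12, slack=1)
Line 6: ['are', 'grass'] (min_width=9, slack=4)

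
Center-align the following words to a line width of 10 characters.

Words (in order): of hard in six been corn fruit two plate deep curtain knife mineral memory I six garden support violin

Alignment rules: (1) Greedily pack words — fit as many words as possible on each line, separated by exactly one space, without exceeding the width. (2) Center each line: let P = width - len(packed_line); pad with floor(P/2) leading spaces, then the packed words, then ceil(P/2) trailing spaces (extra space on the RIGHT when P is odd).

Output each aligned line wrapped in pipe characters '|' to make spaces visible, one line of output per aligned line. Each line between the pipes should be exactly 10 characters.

Answer: |of hard in|
| six been |
|corn fruit|
|two plate |
|   deep   |
| curtain  |
|  knife   |
| mineral  |
| memory I |
|six garden|
| support  |
|  violin  |

Derivation:
Line 1: ['of', 'hard', 'in'] (min_width=10, slack=0)
Line 2: ['six', 'been'] (min_width=8, slack=2)
Line 3: ['corn', 'fruit'] (min_width=10, slack=0)
Line 4: ['two', 'plate'] (min_width=9, slack=1)
Line 5: ['deep'] (min_width=4, slack=6)
Line 6: ['curtain'] (min_width=7, slack=3)
Line 7: ['knife'] (min_width=5, slack=5)
Line 8: ['mineral'] (min_width=7, slack=3)
Line 9: ['memory', 'I'] (min_width=8, slack=2)
Line 10: ['six', 'garden'] (min_width=10, slack=0)
Line 11: ['support'] (min_width=7, slack=3)
Line 12: ['violin'] (min_width=6, slack=4)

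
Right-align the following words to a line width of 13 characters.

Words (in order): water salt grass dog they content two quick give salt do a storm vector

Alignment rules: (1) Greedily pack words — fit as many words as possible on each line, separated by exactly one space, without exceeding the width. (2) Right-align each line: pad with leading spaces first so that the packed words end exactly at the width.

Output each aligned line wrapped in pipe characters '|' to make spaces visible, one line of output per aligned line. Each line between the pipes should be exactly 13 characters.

Answer: |   water salt|
|    grass dog|
| they content|
|    two quick|
| give salt do|
|      a storm|
|       vector|

Derivation:
Line 1: ['water', 'salt'] (min_width=10, slack=3)
Line 2: ['grass', 'dog'] (min_width=9, slack=4)
Line 3: ['they', 'content'] (min_width=12, slack=1)
Line 4: ['two', 'quick'] (min_width=9, slack=4)
Line 5: ['give', 'salt', 'do'] (min_width=12, slack=1)
Line 6: ['a', 'storm'] (min_width=7, slack=6)
Line 7: ['vector'] (min_width=6, slack=7)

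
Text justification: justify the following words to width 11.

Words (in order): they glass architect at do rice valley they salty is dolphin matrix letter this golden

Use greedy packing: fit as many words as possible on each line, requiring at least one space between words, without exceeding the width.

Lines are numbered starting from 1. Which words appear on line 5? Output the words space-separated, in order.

Line 1: ['they', 'glass'] (min_width=10, slack=1)
Line 2: ['architect'] (min_width=9, slack=2)
Line 3: ['at', 'do', 'rice'] (min_width=10, slack=1)
Line 4: ['valley', 'they'] (min_width=11, slack=0)
Line 5: ['salty', 'is'] (min_width=8, slack=3)
Line 6: ['dolphin'] (min_width=7, slack=4)
Line 7: ['matrix'] (min_width=6, slack=5)
Line 8: ['letter', 'this'] (min_width=11, slack=0)
Line 9: ['golden'] (min_width=6, slack=5)

Answer: salty is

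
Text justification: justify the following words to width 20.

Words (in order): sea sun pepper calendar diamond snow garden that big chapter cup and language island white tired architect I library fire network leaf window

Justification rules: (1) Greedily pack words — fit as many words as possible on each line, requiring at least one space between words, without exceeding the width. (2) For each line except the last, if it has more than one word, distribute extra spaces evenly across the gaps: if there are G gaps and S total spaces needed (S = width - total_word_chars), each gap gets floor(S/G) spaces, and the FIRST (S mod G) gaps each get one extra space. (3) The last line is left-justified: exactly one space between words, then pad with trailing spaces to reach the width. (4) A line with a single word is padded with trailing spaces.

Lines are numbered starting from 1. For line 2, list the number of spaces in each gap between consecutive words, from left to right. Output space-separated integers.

Answer: 5

Derivation:
Line 1: ['sea', 'sun', 'pepper'] (min_width=14, slack=6)
Line 2: ['calendar', 'diamond'] (min_width=16, slack=4)
Line 3: ['snow', 'garden', 'that', 'big'] (min_width=20, slack=0)
Line 4: ['chapter', 'cup', 'and'] (min_width=15, slack=5)
Line 5: ['language', 'island'] (min_width=15, slack=5)
Line 6: ['white', 'tired'] (min_width=11, slack=9)
Line 7: ['architect', 'I', 'library'] (min_width=19, slack=1)
Line 8: ['fire', 'network', 'leaf'] (min_width=17, slack=3)
Line 9: ['window'] (min_width=6, slack=14)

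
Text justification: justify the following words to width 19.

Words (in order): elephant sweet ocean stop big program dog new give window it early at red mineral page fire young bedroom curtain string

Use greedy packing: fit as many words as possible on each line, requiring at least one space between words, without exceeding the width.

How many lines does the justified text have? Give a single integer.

Answer: 8

Derivation:
Line 1: ['elephant', 'sweet'] (min_width=14, slack=5)
Line 2: ['ocean', 'stop', 'big'] (min_width=14, slack=5)
Line 3: ['program', 'dog', 'new'] (min_width=15, slack=4)
Line 4: ['give', 'window', 'it'] (min_width=14, slack=5)
Line 5: ['early', 'at', 'red'] (min_width=12, slack=7)
Line 6: ['mineral', 'page', 'fire'] (min_width=17, slack=2)
Line 7: ['young', 'bedroom'] (min_width=13, slack=6)
Line 8: ['curtain', 'string'] (min_width=14, slack=5)
Total lines: 8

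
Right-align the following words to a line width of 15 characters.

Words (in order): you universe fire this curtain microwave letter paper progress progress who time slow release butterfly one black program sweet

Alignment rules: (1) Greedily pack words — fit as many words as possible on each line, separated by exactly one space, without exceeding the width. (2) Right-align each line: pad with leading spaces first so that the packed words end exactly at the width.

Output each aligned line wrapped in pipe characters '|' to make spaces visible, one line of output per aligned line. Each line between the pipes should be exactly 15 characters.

Line 1: ['you', 'universe'] (min_width=12, slack=3)
Line 2: ['fire', 'this'] (min_width=9, slack=6)
Line 3: ['curtain'] (min_width=7, slack=8)
Line 4: ['microwave'] (min_width=9, slack=6)
Line 5: ['letter', 'paper'] (min_width=12, slack=3)
Line 6: ['progress'] (min_width=8, slack=7)
Line 7: ['progress', 'who'] (min_width=12, slack=3)
Line 8: ['time', 'slow'] (min_width=9, slack=6)
Line 9: ['release'] (min_width=7, slack=8)
Line 10: ['butterfly', 'one'] (min_width=13, slack=2)
Line 11: ['black', 'program'] (min_width=13, slack=2)
Line 12: ['sweet'] (min_width=5, slack=10)

Answer: |   you universe|
|      fire this|
|        curtain|
|      microwave|
|   letter paper|
|       progress|
|   progress who|
|      time slow|
|        release|
|  butterfly one|
|  black program|
|          sweet|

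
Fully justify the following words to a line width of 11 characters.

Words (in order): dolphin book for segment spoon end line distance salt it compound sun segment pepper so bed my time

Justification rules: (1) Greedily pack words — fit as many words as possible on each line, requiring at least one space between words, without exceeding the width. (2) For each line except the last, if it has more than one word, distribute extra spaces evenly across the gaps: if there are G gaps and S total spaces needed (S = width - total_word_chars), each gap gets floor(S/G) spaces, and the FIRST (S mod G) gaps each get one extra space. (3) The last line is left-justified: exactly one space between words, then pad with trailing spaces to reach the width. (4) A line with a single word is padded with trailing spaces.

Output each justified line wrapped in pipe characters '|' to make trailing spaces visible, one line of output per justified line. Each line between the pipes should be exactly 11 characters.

Line 1: ['dolphin'] (min_width=7, slack=4)
Line 2: ['book', 'for'] (min_width=8, slack=3)
Line 3: ['segment'] (min_width=7, slack=4)
Line 4: ['spoon', 'end'] (min_width=9, slack=2)
Line 5: ['line'] (min_width=4, slack=7)
Line 6: ['distance'] (min_width=8, slack=3)
Line 7: ['salt', 'it'] (min_width=7, slack=4)
Line 8: ['compound'] (min_width=8, slack=3)
Line 9: ['sun', 'segment'] (min_width=11, slack=0)
Line 10: ['pepper', 'so'] (min_width=9, slack=2)
Line 11: ['bed', 'my', 'time'] (min_width=11, slack=0)

Answer: |dolphin    |
|book    for|
|segment    |
|spoon   end|
|line       |
|distance   |
|salt     it|
|compound   |
|sun segment|
|pepper   so|
|bed my time|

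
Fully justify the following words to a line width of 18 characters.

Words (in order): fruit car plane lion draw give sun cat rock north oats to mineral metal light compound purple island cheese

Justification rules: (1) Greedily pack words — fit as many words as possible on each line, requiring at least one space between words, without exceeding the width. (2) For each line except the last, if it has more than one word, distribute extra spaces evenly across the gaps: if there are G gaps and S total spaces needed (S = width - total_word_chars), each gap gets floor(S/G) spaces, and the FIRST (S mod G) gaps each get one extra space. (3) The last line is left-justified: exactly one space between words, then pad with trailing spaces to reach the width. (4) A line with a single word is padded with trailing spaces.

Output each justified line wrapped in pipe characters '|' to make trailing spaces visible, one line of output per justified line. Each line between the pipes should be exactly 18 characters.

Line 1: ['fruit', 'car', 'plane'] (min_width=15, slack=3)
Line 2: ['lion', 'draw', 'give', 'sun'] (min_width=18, slack=0)
Line 3: ['cat', 'rock', 'north'] (min_width=14, slack=4)
Line 4: ['oats', 'to', 'mineral'] (min_width=15, slack=3)
Line 5: ['metal', 'light'] (min_width=11, slack=7)
Line 6: ['compound', 'purple'] (min_width=15, slack=3)
Line 7: ['island', 'cheese'] (min_width=13, slack=5)

Answer: |fruit   car  plane|
|lion draw give sun|
|cat   rock   north|
|oats   to  mineral|
|metal        light|
|compound    purple|
|island cheese     |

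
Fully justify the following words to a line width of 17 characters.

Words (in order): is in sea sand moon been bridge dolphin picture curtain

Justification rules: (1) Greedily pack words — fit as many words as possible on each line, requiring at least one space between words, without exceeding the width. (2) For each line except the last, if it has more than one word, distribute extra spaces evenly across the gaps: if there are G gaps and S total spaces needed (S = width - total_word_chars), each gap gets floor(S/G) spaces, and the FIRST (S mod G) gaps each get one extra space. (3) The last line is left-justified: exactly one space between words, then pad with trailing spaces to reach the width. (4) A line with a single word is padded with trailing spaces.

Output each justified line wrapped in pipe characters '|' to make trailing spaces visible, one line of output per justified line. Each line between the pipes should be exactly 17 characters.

Line 1: ['is', 'in', 'sea', 'sand'] (min_width=14, slack=3)
Line 2: ['moon', 'been', 'bridge'] (min_width=16, slack=1)
Line 3: ['dolphin', 'picture'] (min_width=15, slack=2)
Line 4: ['curtain'] (min_width=7, slack=10)

Answer: |is  in  sea  sand|
|moon  been bridge|
|dolphin   picture|
|curtain          |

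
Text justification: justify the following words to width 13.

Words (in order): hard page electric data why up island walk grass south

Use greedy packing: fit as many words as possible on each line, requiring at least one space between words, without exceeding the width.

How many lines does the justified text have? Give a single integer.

Line 1: ['hard', 'page'] (min_width=9, slack=4)
Line 2: ['electric', 'data'] (min_width=13, slack=0)
Line 3: ['why', 'up', 'island'] (min_width=13, slack=0)
Line 4: ['walk', 'grass'] (min_width=10, slack=3)
Line 5: ['south'] (min_width=5, slack=8)
Total lines: 5

Answer: 5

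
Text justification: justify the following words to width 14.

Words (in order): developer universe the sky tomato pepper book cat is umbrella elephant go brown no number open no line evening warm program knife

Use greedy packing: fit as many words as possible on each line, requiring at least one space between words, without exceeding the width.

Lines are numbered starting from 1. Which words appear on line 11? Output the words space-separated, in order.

Answer: warm program

Derivation:
Line 1: ['developer'] (min_width=9, slack=5)
Line 2: ['universe', 'the'] (min_width=12, slack=2)
Line 3: ['sky', 'tomato'] (min_width=10, slack=4)
Line 4: ['pepper', 'book'] (min_width=11, slack=3)
Line 5: ['cat', 'is'] (min_width=6, slack=8)
Line 6: ['umbrella'] (min_width=8, slack=6)
Line 7: ['elephant', 'go'] (min_width=11, slack=3)
Line 8: ['brown', 'no'] (min_width=8, slack=6)
Line 9: ['number', 'open', 'no'] (min_width=14, slack=0)
Line 10: ['line', 'evening'] (min_width=12, slack=2)
Line 11: ['warm', 'program'] (min_width=12, slack=2)
Line 12: ['knife'] (min_width=5, slack=9)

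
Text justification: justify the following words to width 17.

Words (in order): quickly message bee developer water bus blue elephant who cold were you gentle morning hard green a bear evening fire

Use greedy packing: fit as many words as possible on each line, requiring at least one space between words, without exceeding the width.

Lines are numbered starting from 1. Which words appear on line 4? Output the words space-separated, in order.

Answer: elephant who cold

Derivation:
Line 1: ['quickly', 'message'] (min_width=15, slack=2)
Line 2: ['bee', 'developer'] (min_width=13, slack=4)
Line 3: ['water', 'bus', 'blue'] (min_width=14, slack=3)
Line 4: ['elephant', 'who', 'cold'] (min_width=17, slack=0)
Line 5: ['were', 'you', 'gentle'] (min_width=15, slack=2)
Line 6: ['morning', 'hard'] (min_width=12, slack=5)
Line 7: ['green', 'a', 'bear'] (min_width=12, slack=5)
Line 8: ['evening', 'fire'] (min_width=12, slack=5)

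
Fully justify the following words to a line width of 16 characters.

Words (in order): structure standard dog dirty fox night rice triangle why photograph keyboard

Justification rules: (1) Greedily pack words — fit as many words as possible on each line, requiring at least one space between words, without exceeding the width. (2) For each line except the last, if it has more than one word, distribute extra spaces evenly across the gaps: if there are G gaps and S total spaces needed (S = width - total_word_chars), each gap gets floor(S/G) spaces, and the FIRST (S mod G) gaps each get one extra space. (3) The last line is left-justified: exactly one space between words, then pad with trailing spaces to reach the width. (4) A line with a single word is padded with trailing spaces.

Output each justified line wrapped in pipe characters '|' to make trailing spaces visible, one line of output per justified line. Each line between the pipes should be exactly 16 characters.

Line 1: ['structure'] (min_width=9, slack=7)
Line 2: ['standard', 'dog'] (min_width=12, slack=4)
Line 3: ['dirty', 'fox', 'night'] (min_width=15, slack=1)
Line 4: ['rice', 'triangle'] (min_width=13, slack=3)
Line 5: ['why', 'photograph'] (min_width=14, slack=2)
Line 6: ['keyboard'] (min_width=8, slack=8)

Answer: |structure       |
|standard     dog|
|dirty  fox night|
|rice    triangle|
|why   photograph|
|keyboard        |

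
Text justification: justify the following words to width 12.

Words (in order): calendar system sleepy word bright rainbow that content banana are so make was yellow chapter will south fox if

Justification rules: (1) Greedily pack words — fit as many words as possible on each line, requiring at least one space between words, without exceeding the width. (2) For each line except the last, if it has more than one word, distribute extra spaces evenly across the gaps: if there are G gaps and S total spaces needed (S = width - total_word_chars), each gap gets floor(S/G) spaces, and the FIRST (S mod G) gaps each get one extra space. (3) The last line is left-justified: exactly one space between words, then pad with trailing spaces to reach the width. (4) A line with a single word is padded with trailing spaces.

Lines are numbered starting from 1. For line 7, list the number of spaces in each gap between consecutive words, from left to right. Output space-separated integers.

Line 1: ['calendar'] (min_width=8, slack=4)
Line 2: ['system'] (min_width=6, slack=6)
Line 3: ['sleepy', 'word'] (min_width=11, slack=1)
Line 4: ['bright'] (min_width=6, slack=6)
Line 5: ['rainbow', 'that'] (min_width=12, slack=0)
Line 6: ['content'] (min_width=7, slack=5)
Line 7: ['banana', 'are'] (min_width=10, slack=2)
Line 8: ['so', 'make', 'was'] (min_width=11, slack=1)
Line 9: ['yellow'] (min_width=6, slack=6)
Line 10: ['chapter', 'will'] (min_width=12, slack=0)
Line 11: ['south', 'fox', 'if'] (min_width=12, slack=0)

Answer: 3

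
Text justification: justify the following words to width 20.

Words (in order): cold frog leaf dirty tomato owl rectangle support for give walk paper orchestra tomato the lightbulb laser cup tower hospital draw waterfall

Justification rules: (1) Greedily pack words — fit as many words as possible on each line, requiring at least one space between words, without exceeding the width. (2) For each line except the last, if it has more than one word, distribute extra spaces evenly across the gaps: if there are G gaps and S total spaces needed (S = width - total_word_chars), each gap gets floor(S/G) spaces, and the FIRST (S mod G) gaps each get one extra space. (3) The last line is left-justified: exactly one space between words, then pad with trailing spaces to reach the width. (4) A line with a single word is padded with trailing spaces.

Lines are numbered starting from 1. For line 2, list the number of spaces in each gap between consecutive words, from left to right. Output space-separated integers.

Line 1: ['cold', 'frog', 'leaf', 'dirty'] (min_width=20, slack=0)
Line 2: ['tomato', 'owl', 'rectangle'] (min_width=20, slack=0)
Line 3: ['support', 'for', 'give'] (min_width=16, slack=4)
Line 4: ['walk', 'paper', 'orchestra'] (min_width=20, slack=0)
Line 5: ['tomato', 'the', 'lightbulb'] (min_width=20, slack=0)
Line 6: ['laser', 'cup', 'tower'] (min_width=15, slack=5)
Line 7: ['hospital', 'draw'] (min_width=13, slack=7)
Line 8: ['waterfall'] (min_width=9, slack=11)

Answer: 1 1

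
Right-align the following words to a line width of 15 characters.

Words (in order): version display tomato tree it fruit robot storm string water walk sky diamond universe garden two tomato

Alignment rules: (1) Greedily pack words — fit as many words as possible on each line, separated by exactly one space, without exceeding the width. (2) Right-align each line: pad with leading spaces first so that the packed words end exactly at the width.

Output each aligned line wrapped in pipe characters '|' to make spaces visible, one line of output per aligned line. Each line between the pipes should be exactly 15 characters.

Line 1: ['version', 'display'] (min_width=15, slack=0)
Line 2: ['tomato', 'tree', 'it'] (min_width=14, slack=1)
Line 3: ['fruit', 'robot'] (min_width=11, slack=4)
Line 4: ['storm', 'string'] (min_width=12, slack=3)
Line 5: ['water', 'walk', 'sky'] (min_width=14, slack=1)
Line 6: ['diamond'] (min_width=7, slack=8)
Line 7: ['universe', 'garden'] (min_width=15, slack=0)
Line 8: ['two', 'tomato'] (min_width=10, slack=5)

Answer: |version display|
| tomato tree it|
|    fruit robot|
|   storm string|
| water walk sky|
|        diamond|
|universe garden|
|     two tomato|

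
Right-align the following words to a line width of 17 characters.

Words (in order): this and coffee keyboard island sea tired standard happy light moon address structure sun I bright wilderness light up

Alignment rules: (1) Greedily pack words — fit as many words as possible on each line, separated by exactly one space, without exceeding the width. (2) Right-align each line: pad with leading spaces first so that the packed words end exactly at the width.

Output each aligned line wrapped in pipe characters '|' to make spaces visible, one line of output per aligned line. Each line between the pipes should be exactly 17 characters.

Answer: |  this and coffee|
|  keyboard island|
|        sea tired|
|   standard happy|
|       light moon|
|address structure|
|     sun I bright|
| wilderness light|
|               up|

Derivation:
Line 1: ['this', 'and', 'coffee'] (min_width=15, slack=2)
Line 2: ['keyboard', 'island'] (min_width=15, slack=2)
Line 3: ['sea', 'tired'] (min_width=9, slack=8)
Line 4: ['standard', 'happy'] (min_width=14, slack=3)
Line 5: ['light', 'moon'] (min_width=10, slack=7)
Line 6: ['address', 'structure'] (min_width=17, slack=0)
Line 7: ['sun', 'I', 'bright'] (min_width=12, slack=5)
Line 8: ['wilderness', 'light'] (min_width=16, slack=1)
Line 9: ['up'] (min_width=2, slack=15)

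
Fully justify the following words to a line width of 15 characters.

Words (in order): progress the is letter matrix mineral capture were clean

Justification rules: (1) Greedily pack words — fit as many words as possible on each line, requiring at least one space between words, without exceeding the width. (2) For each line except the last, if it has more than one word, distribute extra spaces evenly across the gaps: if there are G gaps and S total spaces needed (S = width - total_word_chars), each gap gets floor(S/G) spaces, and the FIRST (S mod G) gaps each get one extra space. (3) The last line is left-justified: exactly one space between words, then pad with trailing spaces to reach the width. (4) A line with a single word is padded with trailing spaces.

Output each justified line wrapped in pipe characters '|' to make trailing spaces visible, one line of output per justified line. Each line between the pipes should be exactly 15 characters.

Line 1: ['progress', 'the', 'is'] (min_width=15, slack=0)
Line 2: ['letter', 'matrix'] (min_width=13, slack=2)
Line 3: ['mineral', 'capture'] (min_width=15, slack=0)
Line 4: ['were', 'clean'] (min_width=10, slack=5)

Answer: |progress the is|
|letter   matrix|
|mineral capture|
|were clean     |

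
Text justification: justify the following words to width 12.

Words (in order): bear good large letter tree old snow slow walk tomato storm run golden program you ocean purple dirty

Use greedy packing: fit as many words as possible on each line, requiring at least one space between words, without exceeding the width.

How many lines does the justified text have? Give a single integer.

Answer: 10

Derivation:
Line 1: ['bear', 'good'] (min_width=9, slack=3)
Line 2: ['large', 'letter'] (min_width=12, slack=0)
Line 3: ['tree', 'old'] (min_width=8, slack=4)
Line 4: ['snow', 'slow'] (min_width=9, slack=3)
Line 5: ['walk', 'tomato'] (min_width=11, slack=1)
Line 6: ['storm', 'run'] (min_width=9, slack=3)
Line 7: ['golden'] (min_width=6, slack=6)
Line 8: ['program', 'you'] (min_width=11, slack=1)
Line 9: ['ocean', 'purple'] (min_width=12, slack=0)
Line 10: ['dirty'] (min_width=5, slack=7)
Total lines: 10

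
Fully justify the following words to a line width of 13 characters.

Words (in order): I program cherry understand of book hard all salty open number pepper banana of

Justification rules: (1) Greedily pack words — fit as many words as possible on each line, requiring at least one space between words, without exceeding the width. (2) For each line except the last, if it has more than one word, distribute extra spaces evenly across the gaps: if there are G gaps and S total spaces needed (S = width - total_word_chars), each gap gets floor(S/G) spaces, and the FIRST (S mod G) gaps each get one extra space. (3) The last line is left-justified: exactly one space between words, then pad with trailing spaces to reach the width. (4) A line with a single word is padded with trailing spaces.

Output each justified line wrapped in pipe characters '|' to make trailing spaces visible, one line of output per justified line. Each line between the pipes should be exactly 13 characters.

Line 1: ['I', 'program'] (min_width=9, slack=4)
Line 2: ['cherry'] (min_width=6, slack=7)
Line 3: ['understand', 'of'] (min_width=13, slack=0)
Line 4: ['book', 'hard', 'all'] (min_width=13, slack=0)
Line 5: ['salty', 'open'] (min_width=10, slack=3)
Line 6: ['number', 'pepper'] (min_width=13, slack=0)
Line 7: ['banana', 'of'] (min_width=9, slack=4)

Answer: |I     program|
|cherry       |
|understand of|
|book hard all|
|salty    open|
|number pepper|
|banana of    |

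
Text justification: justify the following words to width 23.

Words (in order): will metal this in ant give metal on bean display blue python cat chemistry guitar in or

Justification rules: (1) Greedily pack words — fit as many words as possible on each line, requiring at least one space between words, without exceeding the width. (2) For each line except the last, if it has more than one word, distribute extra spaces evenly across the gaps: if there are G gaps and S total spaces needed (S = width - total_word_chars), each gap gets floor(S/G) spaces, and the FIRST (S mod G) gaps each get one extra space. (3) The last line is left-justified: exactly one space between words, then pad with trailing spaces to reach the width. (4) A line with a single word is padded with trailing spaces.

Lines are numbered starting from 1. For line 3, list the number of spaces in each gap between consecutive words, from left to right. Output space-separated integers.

Answer: 1 1 1

Derivation:
Line 1: ['will', 'metal', 'this', 'in', 'ant'] (min_width=22, slack=1)
Line 2: ['give', 'metal', 'on', 'bean'] (min_width=18, slack=5)
Line 3: ['display', 'blue', 'python', 'cat'] (min_width=23, slack=0)
Line 4: ['chemistry', 'guitar', 'in', 'or'] (min_width=22, slack=1)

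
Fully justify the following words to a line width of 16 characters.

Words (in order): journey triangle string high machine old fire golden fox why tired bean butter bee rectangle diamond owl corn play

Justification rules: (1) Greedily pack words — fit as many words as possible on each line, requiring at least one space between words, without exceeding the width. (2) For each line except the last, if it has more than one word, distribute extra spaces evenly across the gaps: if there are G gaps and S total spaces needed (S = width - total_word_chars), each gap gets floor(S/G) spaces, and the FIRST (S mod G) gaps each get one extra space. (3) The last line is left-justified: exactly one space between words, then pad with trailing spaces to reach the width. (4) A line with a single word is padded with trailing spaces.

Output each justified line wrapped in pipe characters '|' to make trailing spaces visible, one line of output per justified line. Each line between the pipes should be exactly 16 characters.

Answer: |journey triangle|
|string      high|
|machine old fire|
|golden  fox  why|
|tired       bean|
|butter       bee|
|rectangle       |
|diamond owl corn|
|play            |

Derivation:
Line 1: ['journey', 'triangle'] (min_width=16, slack=0)
Line 2: ['string', 'high'] (min_width=11, slack=5)
Line 3: ['machine', 'old', 'fire'] (min_width=16, slack=0)
Line 4: ['golden', 'fox', 'why'] (min_width=14, slack=2)
Line 5: ['tired', 'bean'] (min_width=10, slack=6)
Line 6: ['butter', 'bee'] (min_width=10, slack=6)
Line 7: ['rectangle'] (min_width=9, slack=7)
Line 8: ['diamond', 'owl', 'corn'] (min_width=16, slack=0)
Line 9: ['play'] (min_width=4, slack=12)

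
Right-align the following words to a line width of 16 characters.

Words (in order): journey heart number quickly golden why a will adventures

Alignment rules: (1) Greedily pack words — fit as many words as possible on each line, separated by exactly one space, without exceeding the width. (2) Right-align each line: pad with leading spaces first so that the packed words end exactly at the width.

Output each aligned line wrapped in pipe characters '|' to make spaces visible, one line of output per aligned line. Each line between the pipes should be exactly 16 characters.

Answer: |   journey heart|
|  number quickly|
|    golden why a|
| will adventures|

Derivation:
Line 1: ['journey', 'heart'] (min_width=13, slack=3)
Line 2: ['number', 'quickly'] (min_width=14, slack=2)
Line 3: ['golden', 'why', 'a'] (min_width=12, slack=4)
Line 4: ['will', 'adventures'] (min_width=15, slack=1)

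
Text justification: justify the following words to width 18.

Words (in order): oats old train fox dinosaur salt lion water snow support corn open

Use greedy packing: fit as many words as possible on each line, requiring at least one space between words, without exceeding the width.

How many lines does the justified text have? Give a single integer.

Answer: 4

Derivation:
Line 1: ['oats', 'old', 'train', 'fox'] (min_width=18, slack=0)
Line 2: ['dinosaur', 'salt', 'lion'] (min_width=18, slack=0)
Line 3: ['water', 'snow', 'support'] (min_width=18, slack=0)
Line 4: ['corn', 'open'] (min_width=9, slack=9)
Total lines: 4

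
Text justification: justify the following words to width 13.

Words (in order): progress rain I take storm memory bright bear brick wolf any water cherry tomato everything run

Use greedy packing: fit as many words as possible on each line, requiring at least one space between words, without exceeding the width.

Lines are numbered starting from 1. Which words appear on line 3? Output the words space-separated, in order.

Line 1: ['progress', 'rain'] (min_width=13, slack=0)
Line 2: ['I', 'take', 'storm'] (min_width=12, slack=1)
Line 3: ['memory', 'bright'] (min_width=13, slack=0)
Line 4: ['bear', 'brick'] (min_width=10, slack=3)
Line 5: ['wolf', 'any'] (min_width=8, slack=5)
Line 6: ['water', 'cherry'] (min_width=12, slack=1)
Line 7: ['tomato'] (min_width=6, slack=7)
Line 8: ['everything'] (min_width=10, slack=3)
Line 9: ['run'] (min_width=3, slack=10)

Answer: memory bright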